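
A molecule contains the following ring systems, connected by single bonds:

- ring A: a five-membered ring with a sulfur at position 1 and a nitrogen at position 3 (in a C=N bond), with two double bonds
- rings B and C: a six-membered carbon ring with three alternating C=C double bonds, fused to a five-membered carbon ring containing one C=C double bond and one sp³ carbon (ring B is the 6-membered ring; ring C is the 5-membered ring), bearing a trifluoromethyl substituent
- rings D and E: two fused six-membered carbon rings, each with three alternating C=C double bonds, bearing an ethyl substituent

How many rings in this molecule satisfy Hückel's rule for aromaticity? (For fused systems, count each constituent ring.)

4

Ring A has a continuous p-orbital overlap around the ring; 2 ring double bonds (4 π electrons) plus a heteroatom lone pair (2) give 6 π electrons. That satisfies 4n+2 with n=1, so ring A is aromatic (thiazole).
Ring B is fully conjugated (every ring atom contributes a p orbital); 3 ring double bonds give 6 π electrons. Since 6 = 4n+2 (n=1), ring B is aromatic (benzene ring).
Ring C has one sp³ carbon, so it is not fully conjugated — not aromatic (cyclopentene ring).
Rings D and E form a fused bicyclic system with 10 sp² atoms and 10 π electrons from ring double bonds. 10 = 4(2)+2, so the system is aromatic and both rings count as aromatic (naphthalene).
Aromatic: A, B, D, E. Total: 4.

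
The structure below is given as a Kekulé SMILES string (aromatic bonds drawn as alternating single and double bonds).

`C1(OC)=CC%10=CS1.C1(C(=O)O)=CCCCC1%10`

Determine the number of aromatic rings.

1

The SMILES encodes a five-membered ring of four carbons and one sulfur, with two C=C double bonds; a six-membered carbon ring with one C=C double bond.
The 5-membered ring with one sulfur is planar and fully conjugated; 2 ring double bonds (4 π electrons) plus a heteroatom lone pair (2) give 6 π electrons. That satisfies 4n+2 with n=1, so it is aromatic (thiophene).
The 6-membered ring has four sp³ carbons, so it is not fully conjugated — not aromatic (cyclohexene).
1 of the 2 rings is aromatic. Total: 1.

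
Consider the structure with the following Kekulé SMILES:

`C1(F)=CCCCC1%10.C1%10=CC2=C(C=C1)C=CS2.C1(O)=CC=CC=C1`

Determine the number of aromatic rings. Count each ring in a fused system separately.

The SMILES encodes a six-membered carbon ring with one C=C double bond; a six-membered carbon ring with three alternating C=C double bonds, fused to a five-membered ring containing one sulfur and two C=C double bonds; a six-membered carbon ring with three alternating C=C double bonds.
The 6-membered ring has four sp³ carbons, so it is not fully conjugated — not aromatic (cyclohexene).
The fused 6/5-membered bicyclic (with one sulfur) is a single π system with 9 sp² atoms and 10 π electrons from ring double bonds plus a heteroatom lone pair. 10 = 4(2)+2, so the system is aromatic and both rings count as aromatic (benzothiophene).
The second 6-membered ring has a continuous p-orbital overlap around the ring; 3 ring double bonds give 6 π electrons. That satisfies 4n+2 with n=1, so it is aromatic (benzene).
3 of the 4 rings are aromatic. Total: 3.

3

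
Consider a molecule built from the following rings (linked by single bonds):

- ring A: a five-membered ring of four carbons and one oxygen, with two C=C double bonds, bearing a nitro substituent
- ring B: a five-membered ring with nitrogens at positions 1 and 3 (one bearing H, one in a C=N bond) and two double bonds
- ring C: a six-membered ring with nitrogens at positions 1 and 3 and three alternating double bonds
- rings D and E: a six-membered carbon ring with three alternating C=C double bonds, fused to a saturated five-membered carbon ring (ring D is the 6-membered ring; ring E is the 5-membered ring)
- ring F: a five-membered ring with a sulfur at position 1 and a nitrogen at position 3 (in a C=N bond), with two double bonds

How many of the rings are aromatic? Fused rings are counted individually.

5

Ring A is fully conjugated (every ring atom contributes a p orbital); 2 ring double bonds (4 π electrons) plus a heteroatom lone pair (2) give 6 π electrons. That satisfies 4n+2 with n=1, so ring A is aromatic (furan).
Ring B is fully conjugated (every ring atom contributes a p orbital); 2 ring double bonds (4 π electrons) plus a heteroatom lone pair (2) give 6 π electrons. That satisfies 4n+2 with n=1, so ring B is aromatic (imidazole).
Ring C is planar and fully conjugated; 3 ring double bonds give 6 π electrons. 6 = 4(1)+2, so ring C is aromatic (pyrimidine).
Ring D has a continuous p-orbital overlap around the ring; 3 ring double bonds give 6 π electrons. Since 6 = 4n+2 (n=1), ring D is aromatic (benzene ring).
Ring E has three sp³ carbons, so it is not fully conjugated — not aromatic (cyclopentane ring).
Ring F has a continuous p-orbital overlap around the ring; 2 ring double bonds (4 π electrons) plus a heteroatom lone pair (2) give 6 π electrons. 6 = 4(1)+2, so ring F is aromatic (thiazole).
Aromatic: A, B, C, D, F. Total: 5.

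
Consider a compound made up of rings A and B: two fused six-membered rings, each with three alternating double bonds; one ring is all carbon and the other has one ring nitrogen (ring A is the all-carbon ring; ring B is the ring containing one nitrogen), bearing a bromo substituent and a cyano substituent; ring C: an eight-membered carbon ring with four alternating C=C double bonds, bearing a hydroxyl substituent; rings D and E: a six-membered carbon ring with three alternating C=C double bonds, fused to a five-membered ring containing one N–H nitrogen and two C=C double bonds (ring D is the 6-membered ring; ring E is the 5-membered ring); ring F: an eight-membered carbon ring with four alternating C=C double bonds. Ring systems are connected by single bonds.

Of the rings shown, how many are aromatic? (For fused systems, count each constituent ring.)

4

Rings A and B form a fused bicyclic system (with one nitrogen) with 10 sp² atoms and 10 π electrons from ring double bonds. 10 = 4(2)+2, so the system is aromatic and both rings count as aromatic (quinoline).
Ring C has only sp² ring atoms; a planar conformation would have a fully conjugated π system of 8 electrons. But 8 = 4(2), which is 4n not 4n+2, so ring C is not aromatic (cyclooctatetraene) — cyclooctatetraene distorts into a non-planar tub to avoid antiaromaticity.
Rings D and E form a fused bicyclic system (with one N–H) with 9 sp² atoms and 10 π electrons from ring double bonds plus a heteroatom lone pair. 10 = 4(2)+2, so the system is aromatic and both rings count as aromatic (indole).
Ring F has only sp² ring atoms; a planar conformation would have a fully conjugated π system of 8 electrons. But 8 = 4(2), which is 4n not 4n+2, so ring F is not aromatic (cyclooctatetraene) — cyclooctatetraene distorts into a non-planar tub to avoid antiaromaticity.
Aromatic: A, B, D, E. Total: 4.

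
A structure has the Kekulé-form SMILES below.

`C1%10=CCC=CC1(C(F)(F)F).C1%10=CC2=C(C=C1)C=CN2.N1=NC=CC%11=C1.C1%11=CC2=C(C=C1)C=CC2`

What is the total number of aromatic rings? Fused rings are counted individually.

4

The SMILES encodes a six-membered carbon ring with two isolated C=C double bonds and two sp³ carbons; a six-membered carbon ring with three alternating C=C double bonds, fused to a five-membered ring containing one N–H nitrogen and two C=C double bonds; a six-membered ring with two adjacent nitrogens and three alternating double bonds; a six-membered carbon ring with three alternating C=C double bonds, fused to a five-membered carbon ring containing one C=C double bond and one sp³ carbon.
The 6-membered ring has two sp³ carbons, so it is not fully conjugated — not aromatic (1,4-cyclohexadiene).
The fused 6/5-membered bicyclic (with one N–H) is a single π system with 9 sp² atoms and 10 π electrons from ring double bonds plus a heteroatom lone pair. 10 = 4(2)+2, so the system is aromatic and both rings count as aromatic (indole).
The 6-membered ring with two nitrogens (1,2) has a continuous p-orbital overlap around the ring; 3 ring double bonds give 6 π electrons. That satisfies 4n+2 with n=1, so it is aromatic (pyridazine).
The second 6-membered ring has a continuous p-orbital overlap around the ring; 3 ring double bonds give 6 π electrons. Since 6 = 4n+2 (n=1), it is aromatic (benzene ring).
The 5-membered ring has one sp³ carbon, so it is not fully conjugated — not aromatic (cyclopentene ring).
4 of the 6 rings are aromatic. Total: 4.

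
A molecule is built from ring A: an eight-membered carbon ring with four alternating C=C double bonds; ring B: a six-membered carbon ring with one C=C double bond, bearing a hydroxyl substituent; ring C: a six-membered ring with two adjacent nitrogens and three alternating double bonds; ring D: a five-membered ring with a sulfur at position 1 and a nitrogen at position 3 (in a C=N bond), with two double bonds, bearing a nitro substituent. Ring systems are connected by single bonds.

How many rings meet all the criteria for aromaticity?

Ring A has only sp² ring atoms; a planar conformation would have a fully conjugated π system of 8 electrons. But 8 = 4(2), which is 4n not 4n+2, so ring A is not aromatic (cyclooctatetraene) — cyclooctatetraene distorts into a non-planar tub to avoid antiaromaticity.
Ring B has four sp³ carbons, so it is not fully conjugated — not aromatic (cyclohexene).
Ring C is fully conjugated (every ring atom contributes a p orbital); 3 ring double bonds give 6 π electrons. That satisfies 4n+2 with n=1, so ring C is aromatic (pyridazine).
Ring D is fully conjugated (every ring atom contributes a p orbital); 2 ring double bonds (4 π electrons) plus a heteroatom lone pair (2) give 6 π electrons. That satisfies 4n+2 with n=1, so ring D is aromatic (thiazole).
Aromatic: C, D. Total: 2.

2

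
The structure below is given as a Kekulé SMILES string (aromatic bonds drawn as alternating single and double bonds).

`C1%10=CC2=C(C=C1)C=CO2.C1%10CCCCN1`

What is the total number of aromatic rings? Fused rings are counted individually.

The SMILES encodes a six-membered carbon ring with three alternating C=C double bonds, fused to a five-membered ring containing one oxygen and two C=C double bonds; a six-membered saturated ring of five carbons and one N–H nitrogen.
The fused 6/5-membered bicyclic (with one oxygen) is a single π system with 9 sp² atoms and 10 π electrons from ring double bonds plus a heteroatom lone pair. 10 = 4(2)+2, so the system is aromatic and both rings count as aromatic (benzofuran).
The 6-membered ring with one N–H has only sp³ atoms, so it is not fully conjugated — not aromatic (piperidine).
2 of the 3 rings are aromatic. Total: 2.

2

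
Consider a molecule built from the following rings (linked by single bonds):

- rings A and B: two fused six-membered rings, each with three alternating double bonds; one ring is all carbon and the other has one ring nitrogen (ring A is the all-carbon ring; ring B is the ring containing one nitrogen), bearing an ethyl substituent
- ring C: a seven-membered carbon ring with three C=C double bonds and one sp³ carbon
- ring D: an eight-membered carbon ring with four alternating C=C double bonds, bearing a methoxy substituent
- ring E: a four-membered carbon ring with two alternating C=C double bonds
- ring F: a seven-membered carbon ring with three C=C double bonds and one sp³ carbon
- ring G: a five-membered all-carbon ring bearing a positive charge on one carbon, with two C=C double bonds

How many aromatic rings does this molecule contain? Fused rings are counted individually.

Rings A and B form a fused bicyclic system (with one nitrogen) with 10 sp² atoms and 10 π electrons from ring double bonds. 10 = 4(2)+2, so the system is aromatic and both rings count as aromatic (quinoline).
Ring C has one sp³ carbon, so it is not fully conjugated — not aromatic (cycloheptatriene).
Ring D has only sp² ring atoms; a planar conformation would have a fully conjugated π system of 8 electrons. But 8 = 4(2), which is 4n not 4n+2, so ring D is not aromatic (cyclooctatetraene) — cyclooctatetraene distorts into a non-planar tub to avoid antiaromaticity.
Ring E has only sp² ring atoms; a planar conformation would have a fully conjugated π system of 4 electrons. But 4 = 4(1), which is 4n not 4n+2, so ring E is not aromatic (cyclobutadiene) — cyclobutadiene is antiaromatic and distorts to a rectangle.
Ring F has one sp³ carbon, so it is not fully conjugated — not aromatic (cycloheptatriene).
Ring G has only sp² ring atoms; a planar conformation would have a fully conjugated π system of 4 electrons. But 4 = 4(1), which is 4n not 4n+2, so ring G is not aromatic (cyclopentadienyl cation).
Aromatic: A, B. Total: 2.

2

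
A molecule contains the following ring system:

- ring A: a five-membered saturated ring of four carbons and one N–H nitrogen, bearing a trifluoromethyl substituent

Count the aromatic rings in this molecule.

0

Ring A has only sp³ atoms, so it is not fully conjugated — not aromatic (pyrrolidine).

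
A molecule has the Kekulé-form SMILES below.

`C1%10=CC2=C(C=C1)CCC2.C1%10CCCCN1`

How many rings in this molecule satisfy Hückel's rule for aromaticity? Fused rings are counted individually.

1

The SMILES encodes a six-membered carbon ring with three alternating C=C double bonds, fused to a saturated five-membered carbon ring; a six-membered saturated ring of five carbons and one N–H nitrogen.
The 6-membered ring is planar and fully conjugated; 3 ring double bonds give 6 π electrons. That satisfies 4n+2 with n=1, so it is aromatic (benzene ring).
The 5-membered ring has three sp³ carbons, so it is not fully conjugated — not aromatic (cyclopentane ring).
The 6-membered ring with one N–H has only sp³ atoms, so it is not fully conjugated — not aromatic (piperidine).
1 of the 3 rings is aromatic. Total: 1.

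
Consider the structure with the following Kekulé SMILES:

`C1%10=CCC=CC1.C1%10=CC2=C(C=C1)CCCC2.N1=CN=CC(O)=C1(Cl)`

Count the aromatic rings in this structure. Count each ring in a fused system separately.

The SMILES encodes a six-membered carbon ring with two isolated C=C double bonds and two sp³ carbons; a six-membered carbon ring with three alternating C=C double bonds, fused to a saturated six-membered carbon ring; a six-membered ring with nitrogens at positions 1 and 3 and three alternating double bonds.
The 6-membered ring has two sp³ carbons, so it is not fully conjugated — not aromatic (1,4-cyclohexadiene).
The second 6-membered ring is fully conjugated (every ring atom contributes a p orbital); 3 ring double bonds give 6 π electrons. That satisfies 4n+2 with n=1, so it is aromatic (benzene ring).
The third 6-membered ring has four sp³ carbons, so it is not fully conjugated — not aromatic (cyclohexane ring).
The 6-membered ring with two nitrogens (1,3) is fully conjugated (every ring atom contributes a p orbital); 3 ring double bonds give 6 π electrons. That satisfies 4n+2 with n=1, so it is aromatic (pyrimidine).
2 of the 4 rings are aromatic. Total: 2.

2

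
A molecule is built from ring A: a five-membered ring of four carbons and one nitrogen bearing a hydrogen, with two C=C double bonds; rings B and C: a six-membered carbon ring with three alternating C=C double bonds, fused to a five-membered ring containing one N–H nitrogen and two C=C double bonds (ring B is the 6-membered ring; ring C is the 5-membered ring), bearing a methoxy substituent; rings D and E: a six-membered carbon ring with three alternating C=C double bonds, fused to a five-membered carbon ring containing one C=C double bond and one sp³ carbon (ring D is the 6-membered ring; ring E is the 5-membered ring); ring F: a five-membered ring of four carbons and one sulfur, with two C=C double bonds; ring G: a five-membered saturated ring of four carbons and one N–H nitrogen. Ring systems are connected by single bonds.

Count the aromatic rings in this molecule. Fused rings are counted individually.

5

Ring A is fully conjugated (every ring atom contributes a p orbital); 2 ring double bonds (4 π electrons) plus a heteroatom lone pair (2) give 6 π electrons. That satisfies 4n+2 with n=1, so ring A is aromatic (pyrrole).
Rings B and C form a fused bicyclic system (with one N–H) with 9 sp² atoms and 10 π electrons from ring double bonds plus a heteroatom lone pair. 10 = 4(2)+2, so the system is aromatic and both rings count as aromatic (indole).
Ring D has a continuous p-orbital overlap around the ring; 3 ring double bonds give 6 π electrons. 6 = 4(1)+2, so ring D is aromatic (benzene ring).
Ring E has one sp³ carbon, so it is not fully conjugated — not aromatic (cyclopentene ring).
Ring F is fully conjugated (every ring atom contributes a p orbital); 2 ring double bonds (4 π electrons) plus a heteroatom lone pair (2) give 6 π electrons. 6 = 4(1)+2, so ring F is aromatic (thiophene).
Ring G has only sp³ atoms, so it is not fully conjugated — not aromatic (pyrrolidine).
Aromatic: A, B, C, D, F. Total: 5.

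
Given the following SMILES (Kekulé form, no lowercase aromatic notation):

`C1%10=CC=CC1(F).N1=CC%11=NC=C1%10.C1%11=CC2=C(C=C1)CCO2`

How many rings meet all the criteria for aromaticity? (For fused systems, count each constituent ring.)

2

The SMILES encodes a five-membered carbon ring with two conjugated C=C double bonds and one sp³ carbon; a six-membered ring with nitrogens at positions 1 and 4 and three alternating double bonds; a six-membered carbon ring with three alternating C=C double bonds, fused to a five-membered ring containing one oxygen and two sp³ carbons.
The 5-membered ring has one sp³ carbon, so it is not fully conjugated — not aromatic (cyclopentadiene).
The 6-membered ring with two nitrogens (1,4) is fully conjugated (every ring atom contributes a p orbital); 3 ring double bonds give 6 π electrons. 6 = 4(1)+2, so it is aromatic (pyrazine).
The 6-membered ring has a continuous p-orbital overlap around the ring; 3 ring double bonds give 6 π electrons. That satisfies 4n+2 with n=1, so it is aromatic (benzene ring).
The 5-membered ring with one oxygen has two sp³ carbons, so it is not fully conjugated — not aromatic (oxolane ring).
2 of the 4 rings are aromatic. Total: 2.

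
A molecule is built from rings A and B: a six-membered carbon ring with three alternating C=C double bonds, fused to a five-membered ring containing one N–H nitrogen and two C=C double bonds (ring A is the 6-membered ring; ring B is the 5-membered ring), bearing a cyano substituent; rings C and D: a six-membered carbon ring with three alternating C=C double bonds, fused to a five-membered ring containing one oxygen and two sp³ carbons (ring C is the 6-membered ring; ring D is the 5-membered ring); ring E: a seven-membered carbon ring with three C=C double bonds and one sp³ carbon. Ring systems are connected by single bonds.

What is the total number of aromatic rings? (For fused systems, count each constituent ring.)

Rings A and B form a fused bicyclic system (with one N–H) with 9 sp² atoms and 10 π electrons from ring double bonds plus a heteroatom lone pair. 10 = 4(2)+2, so the system is aromatic and both rings count as aromatic (indole).
Ring C is fully conjugated (every ring atom contributes a p orbital); 3 ring double bonds give 6 π electrons. That satisfies 4n+2 with n=1, so ring C is aromatic (benzene ring).
Ring D has two sp³ carbons, so it is not fully conjugated — not aromatic (oxolane ring).
Ring E has one sp³ carbon, so it is not fully conjugated — not aromatic (cycloheptatriene).
Aromatic: A, B, C. Total: 3.

3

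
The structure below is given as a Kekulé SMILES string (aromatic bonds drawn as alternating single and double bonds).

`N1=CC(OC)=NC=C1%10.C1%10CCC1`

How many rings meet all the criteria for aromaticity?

1

The SMILES encodes a six-membered ring with nitrogens at positions 1 and 4 and three alternating double bonds; a four-membered saturated carbon ring.
The 6-membered ring with two nitrogens (1,4) is planar and fully conjugated; 3 ring double bonds give 6 π electrons. That satisfies 4n+2 with n=1, so it is aromatic (pyrazine).
The 4-membered ring has only sp³ atoms, so it is not fully conjugated — not aromatic (cyclobutane).
1 of the 2 rings is aromatic. Total: 1.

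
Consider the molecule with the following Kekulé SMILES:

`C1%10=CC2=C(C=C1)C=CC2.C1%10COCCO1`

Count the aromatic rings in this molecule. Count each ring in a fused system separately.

1

The SMILES encodes a six-membered carbon ring with three alternating C=C double bonds, fused to a five-membered carbon ring containing one C=C double bond and one sp³ carbon; a six-membered saturated ring with oxygens at positions 1 and 4.
The 6-membered ring has a continuous p-orbital overlap around the ring; 3 ring double bonds give 6 π electrons. That satisfies 4n+2 with n=1, so it is aromatic (benzene ring).
The 5-membered ring has one sp³ carbon, so it is not fully conjugated — not aromatic (cyclopentene ring).
The 6-membered ring with two oxygens (1,4) has only sp³ atoms, so it is not fully conjugated — not aromatic (1,4-dioxane).
1 of the 3 rings is aromatic. Total: 1.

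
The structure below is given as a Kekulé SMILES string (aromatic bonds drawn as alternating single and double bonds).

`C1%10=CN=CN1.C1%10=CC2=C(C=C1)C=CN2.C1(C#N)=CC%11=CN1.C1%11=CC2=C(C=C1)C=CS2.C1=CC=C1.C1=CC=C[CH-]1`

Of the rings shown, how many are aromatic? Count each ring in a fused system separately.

The SMILES encodes a five-membered ring with nitrogens at positions 1 and 3 (one bearing H, one in a C=N bond) and two double bonds; a six-membered carbon ring with three alternating C=C double bonds, fused to a five-membered ring containing one N–H nitrogen and two C=C double bonds; a five-membered ring of four carbons and one nitrogen bearing a hydrogen, with two C=C double bonds; a six-membered carbon ring with three alternating C=C double bonds, fused to a five-membered ring containing one sulfur and two C=C double bonds; a four-membered carbon ring with two alternating C=C double bonds; a five-membered all-carbon ring bearing a negative charge on one carbon, with two C=C double bonds.
The 5-membered ring with two nitrogens (one N–H, one =N–) is planar and fully conjugated; 2 ring double bonds (4 π electrons) plus a heteroatom lone pair (2) give 6 π electrons. Since 6 = 4n+2 (n=1), it is aromatic (imidazole).
The fused 6/5-membered bicyclic (with one N–H) is a single π system with 9 sp² atoms and 10 π electrons from ring double bonds plus a heteroatom lone pair. 10 = 4(2)+2, so the system is aromatic and both rings count as aromatic (indole).
The 5-membered ring with one N–H is fully conjugated (every ring atom contributes a p orbital); 2 ring double bonds (4 π electrons) plus a heteroatom lone pair (2) give 6 π electrons. That satisfies 4n+2 with n=1, so it is aromatic (pyrrole).
The fused 6/5-membered bicyclic (with one sulfur) is a single π system with 9 sp² atoms and 10 π electrons from ring double bonds plus a heteroatom lone pair. 10 = 4(2)+2, so the system is aromatic and both rings count as aromatic (benzothiophene).
The 4-membered ring has only sp² ring atoms; a planar conformation would have a fully conjugated π system of 4 electrons. But 4 = 4(1), which is 4n not 4n+2, so it is not aromatic (cyclobutadiene) — cyclobutadiene is antiaromatic and distorts to a rectangle.
The 5-membered ring is fully conjugated (every ring atom contributes a p orbital); 2 ring double bonds (4 π electrons) plus the carbanion lone pair (2) give 6 π electrons. 6 = 4(1)+2, so it is aromatic (cyclopentadienyl anion).
7 of the 8 rings are aromatic. Total: 7.

7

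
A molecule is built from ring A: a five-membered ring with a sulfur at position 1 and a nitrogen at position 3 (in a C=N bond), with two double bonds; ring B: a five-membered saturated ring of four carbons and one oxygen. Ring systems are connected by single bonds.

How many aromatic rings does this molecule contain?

Ring A is planar and fully conjugated; 2 ring double bonds (4 π electrons) plus a heteroatom lone pair (2) give 6 π electrons. That satisfies 4n+2 with n=1, so ring A is aromatic (thiazole).
Ring B has only sp³ atoms, so it is not fully conjugated — not aromatic (tetrahydrofuran).
Aromatic: A. Total: 1.

1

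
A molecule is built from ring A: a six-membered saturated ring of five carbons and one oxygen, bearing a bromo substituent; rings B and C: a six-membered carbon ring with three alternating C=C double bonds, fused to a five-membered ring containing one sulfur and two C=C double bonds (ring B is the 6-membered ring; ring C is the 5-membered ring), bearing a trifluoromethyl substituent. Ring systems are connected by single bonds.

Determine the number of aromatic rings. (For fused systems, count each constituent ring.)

2

Ring A has only sp³ atoms, so it is not fully conjugated — not aromatic (tetrahydropyran).
Rings B and C form a fused bicyclic system (with one sulfur) with 9 sp² atoms and 10 π electrons from ring double bonds plus a heteroatom lone pair. 10 = 4(2)+2, so the system is aromatic and both rings count as aromatic (benzothiophene).
Aromatic: B, C. Total: 2.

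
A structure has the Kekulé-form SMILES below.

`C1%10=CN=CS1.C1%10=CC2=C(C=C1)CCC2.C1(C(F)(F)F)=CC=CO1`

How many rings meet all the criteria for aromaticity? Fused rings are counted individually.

3

The SMILES encodes a five-membered ring with a sulfur at position 1 and a nitrogen at position 3 (in a C=N bond), with two double bonds; a six-membered carbon ring with three alternating C=C double bonds, fused to a saturated five-membered carbon ring; a five-membered ring of four carbons and one oxygen, with two C=C double bonds.
The 5-membered ring with one sulfur and one =N– has a continuous p-orbital overlap around the ring; 2 ring double bonds (4 π electrons) plus a heteroatom lone pair (2) give 6 π electrons. 6 = 4(1)+2, so it is aromatic (thiazole).
The 6-membered ring has a continuous p-orbital overlap around the ring; 3 ring double bonds give 6 π electrons. That satisfies 4n+2 with n=1, so it is aromatic (benzene ring).
The 5-membered ring has three sp³ carbons, so it is not fully conjugated — not aromatic (cyclopentane ring).
The 5-membered ring with one oxygen is fully conjugated (every ring atom contributes a p orbital); 2 ring double bonds (4 π electrons) plus a heteroatom lone pair (2) give 6 π electrons. That satisfies 4n+2 with n=1, so it is aromatic (furan).
3 of the 4 rings are aromatic. Total: 3.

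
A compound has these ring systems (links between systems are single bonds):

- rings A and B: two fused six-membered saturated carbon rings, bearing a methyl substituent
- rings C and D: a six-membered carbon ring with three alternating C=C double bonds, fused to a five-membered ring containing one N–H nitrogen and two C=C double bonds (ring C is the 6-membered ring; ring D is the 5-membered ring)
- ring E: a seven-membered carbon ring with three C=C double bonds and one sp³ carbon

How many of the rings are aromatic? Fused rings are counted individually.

Ring A has only sp³ atoms, so it is not fully conjugated — not aromatic (cyclohexane ring).
Ring B has only sp³ atoms, so it is not fully conjugated — not aromatic (cyclohexane ring).
Rings C and D form a fused bicyclic system (with one N–H) with 9 sp² atoms and 10 π electrons from ring double bonds plus a heteroatom lone pair. 10 = 4(2)+2, so the system is aromatic and both rings count as aromatic (indole).
Ring E has one sp³ carbon, so it is not fully conjugated — not aromatic (cycloheptatriene).
Aromatic: C, D. Total: 2.

2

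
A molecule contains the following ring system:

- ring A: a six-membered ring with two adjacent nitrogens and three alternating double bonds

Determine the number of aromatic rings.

1

Ring A is planar and fully conjugated; 3 ring double bonds give 6 π electrons. 6 = 4(1)+2, so ring A is aromatic (pyridazine).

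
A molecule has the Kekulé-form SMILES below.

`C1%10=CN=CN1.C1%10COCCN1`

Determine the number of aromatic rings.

The SMILES encodes a five-membered ring with nitrogens at positions 1 and 3 (one bearing H, one in a C=N bond) and two double bonds; a six-membered saturated ring with an oxygen and an N–H nitrogen at positions 1 and 4.
The 5-membered ring with two nitrogens (one N–H, one =N–) is planar and fully conjugated; 2 ring double bonds (4 π electrons) plus a heteroatom lone pair (2) give 6 π electrons. Since 6 = 4n+2 (n=1), it is aromatic (imidazole).
The 6-membered ring with one oxygen and one N–H (1,4) has only sp³ atoms, so it is not fully conjugated — not aromatic (morpholine).
1 of the 2 rings is aromatic. Total: 1.

1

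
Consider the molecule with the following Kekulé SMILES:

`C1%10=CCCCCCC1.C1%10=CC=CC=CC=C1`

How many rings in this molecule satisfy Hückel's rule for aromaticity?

0

The SMILES encodes an eight-membered carbon ring with one C=C double bond; an eight-membered carbon ring with four alternating C=C double bonds.
The 8-membered ring has six sp³ carbons, so it is not fully conjugated — not aromatic (cyclooctene).
The second 8-membered ring has only sp² ring atoms; a planar conformation would have a fully conjugated π system of 8 electrons. But 8 = 4(2), which is 4n not 4n+2, so it is not aromatic (cyclooctatetraene) — cyclooctatetraene distorts into a non-planar tub to avoid antiaromaticity.
None of the rings are aromatic. Total: 0.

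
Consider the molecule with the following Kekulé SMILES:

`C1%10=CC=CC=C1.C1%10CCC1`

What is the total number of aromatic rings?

The SMILES encodes a six-membered carbon ring with three alternating C=C double bonds; a four-membered saturated carbon ring.
The 6-membered ring is fully conjugated (every ring atom contributes a p orbital); 3 ring double bonds give 6 π electrons. Since 6 = 4n+2 (n=1), it is aromatic (benzene).
The 4-membered ring has only sp³ atoms, so it is not fully conjugated — not aromatic (cyclobutane).
1 of the 2 rings is aromatic. Total: 1.

1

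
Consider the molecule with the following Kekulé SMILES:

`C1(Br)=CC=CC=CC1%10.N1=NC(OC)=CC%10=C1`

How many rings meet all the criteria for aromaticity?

1

The SMILES encodes a seven-membered carbon ring with three C=C double bonds and one sp³ carbon; a six-membered ring with two adjacent nitrogens and three alternating double bonds.
The 7-membered ring has one sp³ carbon, so it is not fully conjugated — not aromatic (cycloheptatriene).
The 6-membered ring with two nitrogens (1,2) is fully conjugated (every ring atom contributes a p orbital); 3 ring double bonds give 6 π electrons. 6 = 4(1)+2, so it is aromatic (pyridazine).
1 of the 2 rings is aromatic. Total: 1.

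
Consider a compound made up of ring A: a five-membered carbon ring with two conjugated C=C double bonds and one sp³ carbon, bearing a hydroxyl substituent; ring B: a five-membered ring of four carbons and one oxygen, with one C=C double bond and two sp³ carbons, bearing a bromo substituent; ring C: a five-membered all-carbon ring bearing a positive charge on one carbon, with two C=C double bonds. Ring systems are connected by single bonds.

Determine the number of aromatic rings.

0

Ring A has one sp³ carbon, so it is not fully conjugated — not aromatic (cyclopentadiene).
Ring B has two sp³ carbons, so it is not fully conjugated — not aromatic (2,3-dihydrofuran).
Ring C has only sp² ring atoms; a planar conformation would have a fully conjugated π system of 4 electrons. But 4 = 4(1), which is 4n not 4n+2, so ring C is not aromatic (cyclopentadienyl cation).
No ring is aromatic. Total: 0.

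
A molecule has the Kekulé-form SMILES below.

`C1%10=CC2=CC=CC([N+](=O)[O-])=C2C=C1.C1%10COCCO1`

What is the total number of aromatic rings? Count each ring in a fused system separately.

The SMILES encodes two fused six-membered carbon rings, each with three alternating C=C double bonds; a six-membered saturated ring with oxygens at positions 1 and 4.
The fused 6/6-membered bicyclic is a single π system with 10 sp² atoms and 10 π electrons from ring double bonds. 10 = 4(2)+2, so the system is aromatic and both rings count as aromatic (naphthalene).
The 6-membered ring with two oxygens (1,4) has only sp³ atoms, so it is not fully conjugated — not aromatic (1,4-dioxane).
2 of the 3 rings are aromatic. Total: 2.

2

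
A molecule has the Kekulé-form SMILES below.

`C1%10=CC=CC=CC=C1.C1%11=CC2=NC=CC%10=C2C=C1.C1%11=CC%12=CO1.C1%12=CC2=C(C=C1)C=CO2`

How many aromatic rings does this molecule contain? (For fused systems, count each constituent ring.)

5

The SMILES encodes an eight-membered carbon ring with four alternating C=C double bonds; two fused six-membered rings, each with three alternating double bonds; one ring is all carbon and the other has one ring nitrogen; a five-membered ring of four carbons and one oxygen, with two C=C double bonds; a six-membered carbon ring with three alternating C=C double bonds, fused to a five-membered ring containing one oxygen and two C=C double bonds.
The 8-membered ring has only sp² ring atoms; a planar conformation would have a fully conjugated π system of 8 electrons. But 8 = 4(2), which is 4n not 4n+2, so it is not aromatic (cyclooctatetraene) — cyclooctatetraene distorts into a non-planar tub to avoid antiaromaticity.
The fused 6/6-membered bicyclic (with one nitrogen) is a single π system with 10 sp² atoms and 10 π electrons from ring double bonds. 10 = 4(2)+2, so the system is aromatic and both rings count as aromatic (quinoline).
The 5-membered ring with one oxygen is planar and fully conjugated; 2 ring double bonds (4 π electrons) plus a heteroatom lone pair (2) give 6 π electrons. That satisfies 4n+2 with n=1, so it is aromatic (furan).
The fused 6/5-membered bicyclic (with one oxygen) is a single π system with 9 sp² atoms and 10 π electrons from ring double bonds plus a heteroatom lone pair. 10 = 4(2)+2, so the system is aromatic and both rings count as aromatic (benzofuran).
5 of the 6 rings are aromatic. Total: 5.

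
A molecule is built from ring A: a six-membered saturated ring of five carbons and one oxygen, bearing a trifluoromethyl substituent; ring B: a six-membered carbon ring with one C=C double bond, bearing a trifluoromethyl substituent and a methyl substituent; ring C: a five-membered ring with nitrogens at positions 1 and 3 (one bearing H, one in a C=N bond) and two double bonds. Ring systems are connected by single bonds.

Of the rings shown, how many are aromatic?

1

Ring A has only sp³ atoms, so it is not fully conjugated — not aromatic (tetrahydropyran).
Ring B has four sp³ carbons, so it is not fully conjugated — not aromatic (cyclohexene).
Ring C is planar and fully conjugated; 2 ring double bonds (4 π electrons) plus a heteroatom lone pair (2) give 6 π electrons. That satisfies 4n+2 with n=1, so ring C is aromatic (imidazole).
Aromatic: C. Total: 1.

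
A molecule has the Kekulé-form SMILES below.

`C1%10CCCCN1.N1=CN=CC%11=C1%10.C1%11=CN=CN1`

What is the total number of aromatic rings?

2

The SMILES encodes a six-membered saturated ring of five carbons and one N–H nitrogen; a six-membered ring with nitrogens at positions 1 and 3 and three alternating double bonds; a five-membered ring with nitrogens at positions 1 and 3 (one bearing H, one in a C=N bond) and two double bonds.
The 6-membered ring with one N–H has only sp³ atoms, so it is not fully conjugated — not aromatic (piperidine).
The 6-membered ring with two nitrogens (1,3) is fully conjugated (every ring atom contributes a p orbital); 3 ring double bonds give 6 π electrons. That satisfies 4n+2 with n=1, so it is aromatic (pyrimidine).
The 5-membered ring with two nitrogens (one N–H, one =N–) has a continuous p-orbital overlap around the ring; 2 ring double bonds (4 π electrons) plus a heteroatom lone pair (2) give 6 π electrons. That satisfies 4n+2 with n=1, so it is aromatic (imidazole).
2 of the 3 rings are aromatic. Total: 2.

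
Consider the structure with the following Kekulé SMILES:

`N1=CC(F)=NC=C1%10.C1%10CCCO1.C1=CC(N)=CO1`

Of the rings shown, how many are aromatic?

The SMILES encodes a six-membered ring with nitrogens at positions 1 and 4 and three alternating double bonds; a five-membered saturated ring of four carbons and one oxygen; a five-membered ring of four carbons and one oxygen, with two C=C double bonds.
The 6-membered ring with two nitrogens (1,4) has a continuous p-orbital overlap around the ring; 3 ring double bonds give 6 π electrons. That satisfies 4n+2 with n=1, so it is aromatic (pyrazine).
The 5-membered ring with one oxygen has only sp³ atoms, so it is not fully conjugated — not aromatic (tetrahydrofuran).
The second 5-membered ring with one oxygen is planar and fully conjugated; 2 ring double bonds (4 π electrons) plus a heteroatom lone pair (2) give 6 π electrons. 6 = 4(1)+2, so it is aromatic (furan).
2 of the 3 rings are aromatic. Total: 2.

2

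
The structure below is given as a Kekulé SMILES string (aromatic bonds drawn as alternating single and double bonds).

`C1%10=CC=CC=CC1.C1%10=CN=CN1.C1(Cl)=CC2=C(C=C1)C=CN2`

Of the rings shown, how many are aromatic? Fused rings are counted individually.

3

The SMILES encodes a seven-membered carbon ring with three C=C double bonds and one sp³ carbon; a five-membered ring with nitrogens at positions 1 and 3 (one bearing H, one in a C=N bond) and two double bonds; a six-membered carbon ring with three alternating C=C double bonds, fused to a five-membered ring containing one N–H nitrogen and two C=C double bonds.
The 7-membered ring has one sp³ carbon, so it is not fully conjugated — not aromatic (cycloheptatriene).
The 5-membered ring with two nitrogens (one N–H, one =N–) is planar and fully conjugated; 2 ring double bonds (4 π electrons) plus a heteroatom lone pair (2) give 6 π electrons. 6 = 4(1)+2, so it is aromatic (imidazole).
The fused 6/5-membered bicyclic (with one N–H) is a single π system with 9 sp² atoms and 10 π electrons from ring double bonds plus a heteroatom lone pair. 10 = 4(2)+2, so the system is aromatic and both rings count as aromatic (indole).
3 of the 4 rings are aromatic. Total: 3.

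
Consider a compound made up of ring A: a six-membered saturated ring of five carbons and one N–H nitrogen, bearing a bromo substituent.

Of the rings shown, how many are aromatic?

Ring A has only sp³ atoms, so it is not fully conjugated — not aromatic (piperidine).

0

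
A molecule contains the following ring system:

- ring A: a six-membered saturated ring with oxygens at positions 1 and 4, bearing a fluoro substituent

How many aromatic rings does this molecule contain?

0

Ring A has only sp³ atoms, so it is not fully conjugated — not aromatic (1,4-dioxane).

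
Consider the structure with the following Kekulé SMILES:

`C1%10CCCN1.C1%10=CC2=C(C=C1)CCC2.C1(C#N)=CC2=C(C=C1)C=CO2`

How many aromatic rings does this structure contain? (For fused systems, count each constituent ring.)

3

The SMILES encodes a five-membered saturated ring of four carbons and one N–H nitrogen; a six-membered carbon ring with three alternating C=C double bonds, fused to a saturated five-membered carbon ring; a six-membered carbon ring with three alternating C=C double bonds, fused to a five-membered ring containing one oxygen and two C=C double bonds.
The 5-membered ring with one N–H has only sp³ atoms, so it is not fully conjugated — not aromatic (pyrrolidine).
The 6-membered ring is fully conjugated (every ring atom contributes a p orbital); 3 ring double bonds give 6 π electrons. Since 6 = 4n+2 (n=1), it is aromatic (benzene ring).
The 5-membered ring has three sp³ carbons, so it is not fully conjugated — not aromatic (cyclopentane ring).
The fused 6/5-membered bicyclic (with one oxygen) is a single π system with 9 sp² atoms and 10 π electrons from ring double bonds plus a heteroatom lone pair. 10 = 4(2)+2, so the system is aromatic and both rings count as aromatic (benzofuran).
3 of the 5 rings are aromatic. Total: 3.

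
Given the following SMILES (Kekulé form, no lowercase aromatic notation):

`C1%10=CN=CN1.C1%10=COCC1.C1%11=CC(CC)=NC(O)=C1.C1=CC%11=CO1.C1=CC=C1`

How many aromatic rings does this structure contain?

3

The SMILES encodes a five-membered ring with nitrogens at positions 1 and 3 (one bearing H, one in a C=N bond) and two double bonds; a five-membered ring of four carbons and one oxygen, with one C=C double bond and two sp³ carbons; a six-membered ring of five carbons and one nitrogen with three alternating double bonds; a five-membered ring of four carbons and one oxygen, with two C=C double bonds; a four-membered carbon ring with two alternating C=C double bonds.
The 5-membered ring with two nitrogens (one N–H, one =N–) is fully conjugated (every ring atom contributes a p orbital); 2 ring double bonds (4 π electrons) plus a heteroatom lone pair (2) give 6 π electrons. That satisfies 4n+2 with n=1, so it is aromatic (imidazole).
The 5-membered ring with one oxygen has two sp³ carbons, so it is not fully conjugated — not aromatic (2,3-dihydrofuran).
The 6-membered ring with one nitrogen is planar and fully conjugated; 3 ring double bonds give 6 π electrons. 6 = 4(1)+2, so it is aromatic (pyridine).
The second 5-membered ring with one oxygen has a continuous p-orbital overlap around the ring; 2 ring double bonds (4 π electrons) plus a heteroatom lone pair (2) give 6 π electrons. That satisfies 4n+2 with n=1, so it is aromatic (furan).
The 4-membered ring has only sp² ring atoms; a planar conformation would have a fully conjugated π system of 4 electrons. But 4 = 4(1), which is 4n not 4n+2, so it is not aromatic (cyclobutadiene) — cyclobutadiene is antiaromatic and distorts to a rectangle.
3 of the 5 rings are aromatic. Total: 3.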